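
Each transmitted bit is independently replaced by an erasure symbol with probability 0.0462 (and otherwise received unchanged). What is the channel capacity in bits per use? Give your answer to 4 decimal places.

0.9538 bits

Binary erasure channel: capacity C = 1 − ε.
C = 1 − 0.0462 = 0.9538 bits per channel use.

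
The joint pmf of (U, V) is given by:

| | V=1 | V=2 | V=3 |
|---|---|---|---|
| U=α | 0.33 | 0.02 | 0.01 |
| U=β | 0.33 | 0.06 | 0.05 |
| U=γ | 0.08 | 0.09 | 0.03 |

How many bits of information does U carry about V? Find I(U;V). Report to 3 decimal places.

0.134 bits

Marginals: p(U) = (0.3600, 0.4400, 0.2000), p(V) = (0.7400, 0.1700, 0.0900).
I(U;V) = Σ p(x,y)·log₂[p(x,y)/(p(x)p(y))].
  (α,1): 0.33·log₂(1.2387) = 0.1019
  (α,2): 0.02·log₂(0.3268) = -0.0323
  (α,3): 0.01·log₂(0.3086) = -0.0170
  (β,1): 0.33·log₂(1.0135) = 0.0064
  (β,2): 0.06·log₂(0.8021) = -0.0191
  (β,3): 0.05·log₂(1.2626) = 0.0168
  (γ,1): 0.08·log₂(0.5405) = -0.0710
  (γ,2): 0.09·log₂(2.6471) = 0.1264
  (γ,3): 0.03·log₂(1.6667) = 0.0221
Sum = 0.134 bits.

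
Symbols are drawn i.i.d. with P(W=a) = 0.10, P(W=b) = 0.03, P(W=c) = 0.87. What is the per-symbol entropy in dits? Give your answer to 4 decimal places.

H(W) = −Σ p·log₁₀ p.
  −(0.10)·log₁₀(0.10) = 0.10000
  −(0.03)·log₁₀(0.03) = 0.04569
  −(0.87)·log₁₀(0.87) = 0.05262
Sum: 0.10000 + 0.04569 + 0.05262 = 0.1983 dits.

0.1983 dits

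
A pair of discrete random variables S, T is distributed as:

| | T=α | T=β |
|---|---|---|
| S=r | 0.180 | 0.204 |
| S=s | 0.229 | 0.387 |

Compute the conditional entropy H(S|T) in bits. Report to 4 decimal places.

Marginals: p(S) = (0.3840, 0.6160), p(T) = (0.4090, 0.5910).
H(S|T) = Σ p(T) · H(S|T=·).
  T=α: p=0.4090, H(S|T=α) = 0.9896
  T=β: p=0.5910, H(S|T=β) = 0.9297
Weighted sum = 0.9542 bits.

0.9542 bits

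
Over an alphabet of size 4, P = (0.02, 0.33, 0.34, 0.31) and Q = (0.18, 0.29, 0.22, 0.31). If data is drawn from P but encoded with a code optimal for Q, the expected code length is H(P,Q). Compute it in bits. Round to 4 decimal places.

H(P,Q) = −Σ p·log₂ q.
  −0.02·log₂(0.18) = 0.04948
  −0.33·log₂(0.29) = 0.58934
  −0.34·log₂(0.22) = 0.74270
  −0.31·log₂(0.31) = 0.52379
H(P,Q) = 1.9053 bits.

1.9053 bits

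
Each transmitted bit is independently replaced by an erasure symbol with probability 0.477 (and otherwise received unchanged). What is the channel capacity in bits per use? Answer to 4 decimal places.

Binary erasure channel: capacity C = 1 − ε.
C = 1 − 0.477 = 0.5230 bits per channel use.

0.5230 bits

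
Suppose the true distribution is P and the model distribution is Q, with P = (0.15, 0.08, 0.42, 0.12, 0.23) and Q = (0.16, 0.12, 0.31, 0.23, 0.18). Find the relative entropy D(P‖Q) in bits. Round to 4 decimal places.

0.0920 bits

D(P‖Q) = Σ p·log₂(p/q).
  0.15·log₂(0.15/0.16) = -0.01397
  0.08·log₂(0.08/0.12) = -0.04680
  0.42·log₂(0.42/0.31) = 0.18401
  0.12·log₂(0.12/0.23) = -0.11263
  0.23·log₂(0.23/0.18) = 0.08134
D(P‖Q) = 0.0920 bits.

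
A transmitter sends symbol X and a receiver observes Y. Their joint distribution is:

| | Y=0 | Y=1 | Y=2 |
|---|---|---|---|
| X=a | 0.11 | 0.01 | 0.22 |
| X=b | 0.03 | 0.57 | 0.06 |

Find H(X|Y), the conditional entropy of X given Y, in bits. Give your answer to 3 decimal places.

Marginals: p(X) = (0.3400, 0.6600), p(Y) = (0.1400, 0.5800, 0.2800).
H(X|Y) = Σ p(Y) · H(X|Y=·).
  Y=0: p=0.1400, H(X|Y=0) = 0.7496
  Y=1: p=0.5800, H(X|Y=1) = 0.1257
  Y=2: p=0.2800, H(X|Y=2) = 0.7496
Weighted sum = 0.388 bits.

0.388 bits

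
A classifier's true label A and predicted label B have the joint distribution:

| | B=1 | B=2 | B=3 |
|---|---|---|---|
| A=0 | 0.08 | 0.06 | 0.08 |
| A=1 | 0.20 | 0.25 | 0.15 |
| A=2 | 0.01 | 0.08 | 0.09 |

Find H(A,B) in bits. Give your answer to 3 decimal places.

2.872 bits

H(A,B) = −Σ p(x,y)·log₂ p(x,y) over all 9 cells.
  cell (0,1): −0.08·log₂0.08 = 0.2915
  cell (0,2): −0.06·log₂0.06 = 0.2435
  cell (0,3): −0.08·log₂0.08 = 0.2915
  cell (1,1): −0.20·log₂0.20 = 0.4644
  cell (1,2): −0.25·log₂0.25 = 0.5000
  cell (1,3): −0.15·log₂0.15 = 0.4105
  cell (2,1): −0.01·log₂0.01 = 0.0664
  cell (2,2): −0.08·log₂0.08 = 0.2915
  cell (2,3): −0.09·log₂0.09 = 0.3127
Sum = 2.872 bits.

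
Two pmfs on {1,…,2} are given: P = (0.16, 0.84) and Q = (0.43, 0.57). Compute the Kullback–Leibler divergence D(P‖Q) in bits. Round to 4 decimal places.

D(P‖Q) = Σ p·log₂(p/q).
  0.16·log₂(0.16/0.43) = -0.22820
  0.84·log₂(0.84/0.57) = 0.46992
D(P‖Q) = 0.2417 bits.

0.2417 bits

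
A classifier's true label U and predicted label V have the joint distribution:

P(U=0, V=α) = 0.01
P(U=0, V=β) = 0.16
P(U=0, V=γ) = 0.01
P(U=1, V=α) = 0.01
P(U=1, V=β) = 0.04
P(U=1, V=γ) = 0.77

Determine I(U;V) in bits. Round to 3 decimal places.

Marginals: p(U) = (0.1800, 0.8200), p(V) = (0.0200, 0.2000, 0.7800).
I(U;V) = H(U) + H(V) − H(U,V).
H(U) = 0.6801, H(V) = 0.8569, H(U,V) = 1.0984.
I(U;V) = 0.6801 + 0.8569 − 1.0984 = 0.439 bits.

0.439 bits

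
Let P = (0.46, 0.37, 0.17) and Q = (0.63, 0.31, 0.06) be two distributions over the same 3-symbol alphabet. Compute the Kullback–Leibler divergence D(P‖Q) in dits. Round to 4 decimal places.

0.0425 dits

D(P‖Q) = Σ p·log₁₀(p/q).
  0.46·log₁₀(0.46/0.63) = -0.06283
  0.37·log₁₀(0.37/0.31) = 0.02843
  0.17·log₁₀(0.17/0.06) = 0.07689
D(P‖Q) = 0.0425 dits.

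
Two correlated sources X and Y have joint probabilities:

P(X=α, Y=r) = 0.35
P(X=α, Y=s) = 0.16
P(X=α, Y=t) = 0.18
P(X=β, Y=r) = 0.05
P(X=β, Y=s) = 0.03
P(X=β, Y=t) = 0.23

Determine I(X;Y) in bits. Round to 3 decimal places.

Marginals: p(X) = (0.6900, 0.3100), p(Y) = (0.4000, 0.1900, 0.4100).
I(X;Y) = Σ p(x,y)·log₂[p(x,y)/(p(x)p(y))].
  (α,r): 0.35·log₂(1.2681) = 0.1199
  (α,s): 0.16·log₂(1.2204) = 0.0460
  (α,t): 0.18·log₂(0.6363) = -0.1174
  (β,r): 0.05·log₂(0.4032) = -0.0655
  (β,s): 0.03·log₂(0.5093) = -0.0292
  (β,t): 0.23·log₂(1.8096) = 0.1968
Sum = 0.151 bits.

0.151 bits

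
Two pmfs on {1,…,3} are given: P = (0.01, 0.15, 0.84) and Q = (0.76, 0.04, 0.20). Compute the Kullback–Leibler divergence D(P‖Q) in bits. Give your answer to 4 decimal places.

1.9627 bits

D(P‖Q) = Σ p·log₂(p/q).
  0.01·log₂(0.01/0.76) = -0.06248
  0.15·log₂(0.15/0.04) = 0.28603
  0.84·log₂(0.84/0.20) = 1.73913
D(P‖Q) = 1.9627 bits.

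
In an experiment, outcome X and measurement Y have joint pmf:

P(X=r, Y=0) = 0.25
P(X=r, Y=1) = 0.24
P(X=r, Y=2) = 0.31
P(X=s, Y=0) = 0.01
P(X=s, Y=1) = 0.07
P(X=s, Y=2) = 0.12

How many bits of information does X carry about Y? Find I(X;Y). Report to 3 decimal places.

Marginals: p(X) = (0.8000, 0.2000), p(Y) = (0.2600, 0.3100, 0.4300).
I(X;Y) = Σ p(x,y)·log₂[p(x,y)/(p(x)p(y))].
  (r,0): 0.25·log₂(1.2019) = 0.0663
  (r,1): 0.24·log₂(0.9677) = -0.0114
  (r,2): 0.31·log₂(0.9012) = -0.0465
  (s,0): 0.01·log₂(0.1923) = -0.0238
  (s,1): 0.07·log₂(1.1290) = 0.0123
  (s,2): 0.12·log₂(1.3953) = 0.0577
Sum = 0.055 bits.

0.055 bits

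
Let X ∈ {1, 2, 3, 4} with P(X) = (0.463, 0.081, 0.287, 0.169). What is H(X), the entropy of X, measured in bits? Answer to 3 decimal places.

H(X) = −Σ p·log₂ p.
  −(0.463)·log₂(0.463) = 0.5144
  −(0.081)·log₂(0.081) = 0.2937
  −(0.287)·log₂(0.287) = 0.5169
  −(0.169)·log₂(0.169) = 0.4335
Sum: 0.5144 + 0.2937 + 0.5169 + 0.4335 = 1.758 bits.

1.758 bits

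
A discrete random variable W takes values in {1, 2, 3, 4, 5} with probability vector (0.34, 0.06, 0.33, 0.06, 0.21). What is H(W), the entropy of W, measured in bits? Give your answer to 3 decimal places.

2.017 bits

H(W) = −Σ p·log₂ p.
  −(0.34)·log₂(0.34) = 0.5292
  −(0.06)·log₂(0.06) = 0.2435
  −(0.33)·log₂(0.33) = 0.5278
  −(0.06)·log₂(0.06) = 0.2435
  −(0.21)·log₂(0.21) = 0.4728
Sum: 0.5292 + 0.2435 + 0.5278 + 0.2435 + 0.4728 = 2.017 bits.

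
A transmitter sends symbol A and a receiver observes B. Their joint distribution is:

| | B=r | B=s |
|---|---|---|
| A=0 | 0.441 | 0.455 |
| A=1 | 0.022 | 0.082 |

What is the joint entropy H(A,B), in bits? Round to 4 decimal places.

1.4548 bits

H(A,B) = −Σ p(x,y)·log₂ p(x,y) over all 4 cells.
  cell (0,r): −0.441·log₂0.441 = 0.52089
  cell (0,s): −0.455·log₂0.455 = 0.51691
  cell (1,r): −0.022·log₂0.022 = 0.12114
  cell (1,s): −0.082·log₂0.082 = 0.29588
Sum = 1.4548 bits.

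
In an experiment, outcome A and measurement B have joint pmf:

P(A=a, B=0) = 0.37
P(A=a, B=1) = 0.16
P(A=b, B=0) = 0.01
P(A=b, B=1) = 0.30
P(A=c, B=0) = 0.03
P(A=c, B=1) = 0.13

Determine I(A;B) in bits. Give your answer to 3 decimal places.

0.333 bits

Marginals: p(A) = (0.5300, 0.3100, 0.1600), p(B) = (0.4100, 0.5900).
I(A;B) = Σ p(x,y)·log₂[p(x,y)/(p(x)p(y))].
  (a,0): 0.37·log₂(1.7027) = 0.2841
  (a,1): 0.16·log₂(0.5117) = -0.1547
  (b,0): 0.01·log₂(0.0787) = -0.0367
  (b,1): 0.30·log₂(1.6402) = 0.2142
  (c,0): 0.03·log₂(0.4573) = -0.0339
  (c,1): 0.13·log₂(1.3771) = 0.0600
Sum = 0.333 bits.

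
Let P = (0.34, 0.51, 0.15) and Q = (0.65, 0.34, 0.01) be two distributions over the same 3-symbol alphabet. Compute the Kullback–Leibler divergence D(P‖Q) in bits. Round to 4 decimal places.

D(P‖Q) = Σ p·log₂(p/q).
  0.34·log₂(0.34/0.65) = -0.31787
  0.51·log₂(0.51/0.34) = 0.29833
  0.15·log₂(0.15/0.01) = 0.58603
D(P‖Q) = 0.5665 bits.

0.5665 bits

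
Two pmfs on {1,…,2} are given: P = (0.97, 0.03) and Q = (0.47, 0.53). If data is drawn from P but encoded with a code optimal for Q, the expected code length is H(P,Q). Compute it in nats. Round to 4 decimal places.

H(P,Q) = −Σ p·ln q.
  −0.97·ln(0.47) = 0.73237
  −0.03·ln(0.53) = 0.01905
H(P,Q) = 0.7514 nats.

0.7514 nats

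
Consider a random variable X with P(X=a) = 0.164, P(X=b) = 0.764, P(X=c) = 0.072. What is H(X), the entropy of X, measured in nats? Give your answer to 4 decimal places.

0.6916 nats

H(X) = −Σ p·ln p.
  −(0.164)·ln(0.164) = 0.29649
  −(0.764)·ln(0.764) = 0.20566
  −(0.072)·ln(0.072) = 0.18944
Sum: 0.29649 + 0.20566 + 0.18944 = 0.6916 nats.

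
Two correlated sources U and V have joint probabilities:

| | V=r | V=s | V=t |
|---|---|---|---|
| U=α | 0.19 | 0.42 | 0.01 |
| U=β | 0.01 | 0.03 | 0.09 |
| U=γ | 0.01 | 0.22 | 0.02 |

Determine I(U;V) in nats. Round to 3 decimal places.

0.207 nats

Marginals: p(U) = (0.6200, 0.1300, 0.2500), p(V) = (0.2100, 0.6700, 0.1200).
I(U;V) = H(U) + H(V) − H(U,V).
H(U) = 0.9082, H(V) = 0.8505, H(U,V) = 1.5513.
I(U;V) = 0.9082 + 0.8505 − 1.5513 = 0.207 nats.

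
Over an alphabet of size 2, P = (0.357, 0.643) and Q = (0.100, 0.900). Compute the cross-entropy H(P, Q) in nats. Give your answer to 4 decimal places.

0.8898 nats

H(P,Q) = −Σ p·ln q.
  −0.357·ln(0.100) = 0.82202
  −0.643·ln(0.900) = 0.06775
H(P,Q) = 0.8898 nats.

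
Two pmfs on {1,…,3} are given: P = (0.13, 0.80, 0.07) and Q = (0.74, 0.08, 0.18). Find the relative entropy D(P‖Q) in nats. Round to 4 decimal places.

D(P‖Q) = Σ p·ln(p/q).
  0.13·ln(0.13/0.74) = -0.22609
  0.80·ln(0.80/0.08) = 1.84207
  0.07·ln(0.07/0.18) = -0.06611
D(P‖Q) = 1.5499 nats.

1.5499 nats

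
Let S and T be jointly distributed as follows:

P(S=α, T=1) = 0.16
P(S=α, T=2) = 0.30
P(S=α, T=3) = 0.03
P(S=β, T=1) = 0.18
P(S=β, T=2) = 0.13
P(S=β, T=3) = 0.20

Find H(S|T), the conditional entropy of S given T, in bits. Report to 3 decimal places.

Marginals: p(S) = (0.4900, 0.5100), p(T) = (0.3400, 0.4300, 0.2300).
H(S|T) = Σ p(T) · H(S|T=·).
  T=1: p=0.3400, H(S|T=1) = 0.9975
  T=2: p=0.4300, H(S|T=2) = 0.8841
  T=3: p=0.2300, H(S|T=3) = 0.5586
Weighted sum = 0.848 bits.

0.848 bits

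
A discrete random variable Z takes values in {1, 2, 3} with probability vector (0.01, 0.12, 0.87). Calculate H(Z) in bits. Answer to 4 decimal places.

H(Z) = −Σ p·log₂ p.
  −(0.01)·log₂(0.01) = 0.06644
  −(0.12)·log₂(0.12) = 0.36707
  −(0.87)·log₂(0.87) = 0.17479
Sum: 0.06644 + 0.36707 + 0.17479 = 0.6083 bits.

0.6083 bits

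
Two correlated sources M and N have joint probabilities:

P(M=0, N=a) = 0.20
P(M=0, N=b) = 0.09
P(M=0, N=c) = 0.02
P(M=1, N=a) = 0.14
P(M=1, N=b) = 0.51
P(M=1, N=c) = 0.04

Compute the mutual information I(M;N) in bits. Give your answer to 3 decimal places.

0.140 bits

Marginals: p(M) = (0.3100, 0.6900), p(N) = (0.3400, 0.6000, 0.0600).
I(M;N) = Σ p(x,y)·log₂[p(x,y)/(p(x)p(y))].
  (0,a): 0.20·log₂(1.8975) = 0.1848
  (0,b): 0.09·log₂(0.4839) = -0.0943
  (0,c): 0.02·log₂(1.0753) = 0.0021
  (1,a): 0.14·log₂(0.5968) = -0.1043
  (1,b): 0.51·log₂(1.2319) = 0.1534
  (1,c): 0.04·log₂(0.9662) = -0.0020
Sum = 0.140 bits.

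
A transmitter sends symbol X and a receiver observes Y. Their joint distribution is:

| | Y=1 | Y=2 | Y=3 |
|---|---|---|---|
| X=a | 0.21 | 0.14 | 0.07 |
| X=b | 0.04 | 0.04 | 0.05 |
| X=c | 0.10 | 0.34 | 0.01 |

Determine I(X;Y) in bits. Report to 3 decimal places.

0.176 bits

Marginals: p(X) = (0.4200, 0.1300, 0.4500), p(Y) = (0.3500, 0.5200, 0.1300).
I(X;Y) = H(X) + H(Y) − H(X,Y).
H(X) = 1.4267, H(Y) = 1.4033, H(X,Y) = 2.6539.
I(X;Y) = 1.4267 + 1.4033 − 2.6539 = 0.176 bits.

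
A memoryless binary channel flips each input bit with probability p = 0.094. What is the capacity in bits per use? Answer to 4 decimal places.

0.5503 bits

Binary symmetric channel: C = 1 − h₂(ε) where h₂ is the binary entropy function.
h₂(0.094) = −0.094·log₂0.094 − 0.906·log₂0.906 = 0.4497.
C = 1 − 0.4497 = 0.5503 bits per channel use.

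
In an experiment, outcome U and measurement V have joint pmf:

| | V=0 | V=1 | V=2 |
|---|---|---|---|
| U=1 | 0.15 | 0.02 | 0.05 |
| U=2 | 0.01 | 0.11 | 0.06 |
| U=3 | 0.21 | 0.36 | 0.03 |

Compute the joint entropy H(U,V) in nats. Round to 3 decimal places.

1.771 nats

H(U,V) = −Σ p(x,y)·ln p(x,y) over all 9 cells.
  cell (1,0): −0.15·ln0.15 = 0.2846
  cell (1,1): −0.02·ln0.02 = 0.0782
  cell (1,2): −0.05·ln0.05 = 0.1498
  cell (2,0): −0.01·ln0.01 = 0.0461
  cell (2,1): −0.11·ln0.11 = 0.2428
  cell (2,2): −0.06·ln0.06 = 0.1688
  cell (3,0): −0.21·ln0.21 = 0.3277
  cell (3,1): −0.36·ln0.36 = 0.3678
  cell (3,2): −0.03·ln0.03 = 0.1052
Sum = 1.771 nats.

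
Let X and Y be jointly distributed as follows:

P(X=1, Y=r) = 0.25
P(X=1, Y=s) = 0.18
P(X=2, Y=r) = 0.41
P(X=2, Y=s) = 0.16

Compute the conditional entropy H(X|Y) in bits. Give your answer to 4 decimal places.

Marginals: p(X) = (0.4300, 0.5700), p(Y) = (0.6600, 0.3400).
H(X|Y) = Σ p(Y) · H(X|Y=·).
  Y=r: p=0.6600, H(X|Y=r) = 0.9572
  Y=s: p=0.3400, H(X|Y=s) = 0.9975
Weighted sum = 0.9709 bits.

0.9709 bits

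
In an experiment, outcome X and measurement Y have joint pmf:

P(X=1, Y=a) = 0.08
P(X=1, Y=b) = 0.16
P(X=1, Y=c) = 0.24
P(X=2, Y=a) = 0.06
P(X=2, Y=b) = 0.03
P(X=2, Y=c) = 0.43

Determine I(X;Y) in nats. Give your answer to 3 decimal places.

0.077 nats

Marginals: p(X) = (0.4800, 0.5200), p(Y) = (0.1400, 0.1900, 0.6700).
I(X;Y) = Σ p(x,y)·ln[p(x,y)/(p(x)p(y))].
  (1,a): 0.08·ln(1.1905) = 0.0139
  (1,b): 0.16·ln(1.7544) = 0.0899
  (1,c): 0.24·ln(0.7463) = -0.0702
  (2,a): 0.06·ln(0.8242) = -0.0116
  (2,b): 0.03·ln(0.3036) = -0.0358
  (2,c): 0.43·ln(1.2342) = 0.0905
Sum = 0.077 nats.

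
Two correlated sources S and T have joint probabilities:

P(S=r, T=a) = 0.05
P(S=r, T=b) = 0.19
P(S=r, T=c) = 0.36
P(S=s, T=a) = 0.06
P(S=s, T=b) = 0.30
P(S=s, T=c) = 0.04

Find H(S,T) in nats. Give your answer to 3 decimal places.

H(S,T) = −Σ p(x,y)·ln p(x,y) over all 6 cells.
  cell (r,a): −0.05·ln0.05 = 0.1498
  cell (r,b): −0.19·ln0.19 = 0.3155
  cell (r,c): −0.36·ln0.36 = 0.3678
  cell (s,a): −0.06·ln0.06 = 0.1688
  cell (s,b): −0.30·ln0.30 = 0.3612
  cell (s,c): −0.04·ln0.04 = 0.1288
Sum = 1.492 nats.

1.492 nats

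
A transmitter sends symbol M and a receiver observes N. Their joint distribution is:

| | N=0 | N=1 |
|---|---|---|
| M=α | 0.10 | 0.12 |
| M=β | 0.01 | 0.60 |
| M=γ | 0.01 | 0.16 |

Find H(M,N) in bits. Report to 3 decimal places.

1.697 bits

H(M,N) = −Σ p(x,y)·log₂ p(x,y) over all 6 cells.
  cell (α,0): −0.10·log₂0.10 = 0.3322
  cell (α,1): −0.12·log₂0.12 = 0.3671
  cell (β,0): −0.01·log₂0.01 = 0.0664
  cell (β,1): −0.60·log₂0.60 = 0.4422
  cell (γ,0): −0.01·log₂0.01 = 0.0664
  cell (γ,1): −0.16·log₂0.16 = 0.4230
Sum = 1.697 bits.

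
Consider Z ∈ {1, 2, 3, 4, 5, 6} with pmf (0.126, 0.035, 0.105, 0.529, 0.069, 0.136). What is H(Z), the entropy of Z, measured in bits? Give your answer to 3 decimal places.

H(Z) = −Σ p·log₂ p.
  −(0.126)·log₂(0.126) = 0.3766
  −(0.035)·log₂(0.035) = 0.1693
  −(0.105)·log₂(0.105) = 0.3414
  −(0.529)·log₂(0.529) = 0.4860
  −(0.069)·log₂(0.069) = 0.2662
  −(0.136)·log₂(0.136) = 0.3915
Sum: 0.3766 + 0.1693 + 0.3414 + 0.4860 + 0.2662 + 0.3915 = 2.031 bits.

2.031 bits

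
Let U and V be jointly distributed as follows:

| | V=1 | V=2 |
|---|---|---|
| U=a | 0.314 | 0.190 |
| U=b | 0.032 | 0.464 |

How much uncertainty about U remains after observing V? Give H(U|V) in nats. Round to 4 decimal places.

Chain rule: H(U|V) = H(U,V) − H(V).
Marginals: p(U) = (0.5040, 0.4960), p(V) = (0.3460, 0.6540).
H(U,V) = 1.1457 nats; H(V) = 0.6449 nats.
H(U|V) = 1.1457 − 0.6449 = 0.5008 nats.

0.5008 nats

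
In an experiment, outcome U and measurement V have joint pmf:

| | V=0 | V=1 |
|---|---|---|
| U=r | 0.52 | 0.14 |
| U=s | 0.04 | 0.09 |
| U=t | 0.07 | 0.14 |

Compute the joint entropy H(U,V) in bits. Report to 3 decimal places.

H(U,V) = −Σ p(x,y)·log₂ p(x,y) over all 6 cells.
  cell (r,0): −0.52·log₂0.52 = 0.4906
  cell (r,1): −0.14·log₂0.14 = 0.3971
  cell (s,0): −0.04·log₂0.04 = 0.1858
  cell (s,1): −0.09·log₂0.09 = 0.3127
  cell (t,0): −0.07·log₂0.07 = 0.2686
  cell (t,1): −0.14·log₂0.14 = 0.3971
Sum = 2.052 bits.

2.052 bits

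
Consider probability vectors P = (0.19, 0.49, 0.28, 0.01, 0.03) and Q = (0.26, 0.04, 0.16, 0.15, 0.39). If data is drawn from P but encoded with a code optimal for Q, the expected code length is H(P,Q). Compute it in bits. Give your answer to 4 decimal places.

H(P,Q) = −Σ p·log₂ q.
  −0.19·log₂(0.26) = 0.36925
  −0.49·log₂(0.04) = 2.27549
  −0.28·log₂(0.16) = 0.74028
  −0.01·log₂(0.15) = 0.02737
  −0.03·log₂(0.39) = 0.04075
H(P,Q) = 3.4531 bits.

3.4531 bits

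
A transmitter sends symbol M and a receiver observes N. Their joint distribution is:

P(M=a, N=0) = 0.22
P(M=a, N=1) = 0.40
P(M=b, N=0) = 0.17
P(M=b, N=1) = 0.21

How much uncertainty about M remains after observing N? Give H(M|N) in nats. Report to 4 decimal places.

0.6598 nats

Marginals: p(M) = (0.6200, 0.3800), p(N) = (0.3900, 0.6100).
H(M|N) = Σ p(N) · H(M|N=·).
  N=0: p=0.3900, H(M|N=0) = 0.6849
  N=1: p=0.6100, H(M|N=1) = 0.6438
Weighted sum = 0.6598 nats.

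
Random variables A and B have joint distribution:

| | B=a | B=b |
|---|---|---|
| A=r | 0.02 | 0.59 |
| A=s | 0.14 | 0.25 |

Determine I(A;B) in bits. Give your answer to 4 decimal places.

0.1400 bits

Marginals: p(A) = (0.6100, 0.3900), p(B) = (0.1600, 0.8400).
I(A;B) = H(A) + H(B) − H(A,B).
H(A) = 0.9648, H(B) = 0.6343, H(A,B) = 1.4591.
I(A;B) = 0.9648 + 0.6343 − 1.4591 = 0.1400 bits.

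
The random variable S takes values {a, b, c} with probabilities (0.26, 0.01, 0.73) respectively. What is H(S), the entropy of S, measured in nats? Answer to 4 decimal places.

0.6260 nats

H(S) = −Σ p·ln p.
  −(0.26)·ln(0.26) = 0.35024
  −(0.01)·ln(0.01) = 0.04605
  −(0.73)·ln(0.73) = 0.22974
Sum: 0.35024 + 0.04605 + 0.22974 = 0.6260 nats.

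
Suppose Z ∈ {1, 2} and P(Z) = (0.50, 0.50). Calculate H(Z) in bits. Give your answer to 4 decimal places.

H(Z) = −Σ p·log₂ p.
  −(0.50)·log₂(0.50) = 0.50000
  −(0.50)·log₂(0.50) = 0.50000
Sum: 0.50000 + 0.50000 = 1.0000 bits.

1.0000 bits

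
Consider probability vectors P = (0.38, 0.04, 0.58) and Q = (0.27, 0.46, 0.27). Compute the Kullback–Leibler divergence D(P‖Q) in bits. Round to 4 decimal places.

0.6862 bits

D(P‖Q) = Σ p·log₂(p/q).
  0.38·log₂(0.38/0.27) = 0.18736
  0.04·log₂(0.04/0.46) = -0.14094
  0.58·log₂(0.58/0.27) = 0.63979
D(P‖Q) = 0.6862 bits.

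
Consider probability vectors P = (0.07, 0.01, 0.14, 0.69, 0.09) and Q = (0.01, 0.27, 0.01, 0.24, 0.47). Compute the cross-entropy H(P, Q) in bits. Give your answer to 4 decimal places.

2.9328 bits

H(P,Q) = −Σ p·log₂ q.
  −0.07·log₂(0.01) = 0.46507
  −0.01·log₂(0.27) = 0.01889
  −0.14·log₂(0.01) = 0.93014
  −0.69·log₂(0.24) = 1.42064
  −0.09·log₂(0.47) = 0.09803
H(P,Q) = 2.9328 bits.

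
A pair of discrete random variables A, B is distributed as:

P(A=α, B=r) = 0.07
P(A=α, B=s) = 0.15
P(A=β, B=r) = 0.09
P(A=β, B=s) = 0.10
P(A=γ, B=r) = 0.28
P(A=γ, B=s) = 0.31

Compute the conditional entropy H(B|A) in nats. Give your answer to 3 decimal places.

Chain rule: H(B|A) = H(A,B) − H(A).
Marginals: p(A) = (0.2200, 0.1900, 0.5900), p(B) = (0.4400, 0.5600).
H(A,B) = 1.6372 nats; H(A) = 0.9600 nats.
H(B|A) = 1.6372 − 0.9600 = 0.677 nats.

0.677 nats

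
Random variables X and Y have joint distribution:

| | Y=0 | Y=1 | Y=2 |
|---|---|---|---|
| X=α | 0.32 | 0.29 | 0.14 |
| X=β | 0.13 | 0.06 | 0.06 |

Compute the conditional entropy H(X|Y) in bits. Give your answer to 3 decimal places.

0.798 bits

Marginals: p(X) = (0.7500, 0.2500), p(Y) = (0.4500, 0.3500, 0.2000).
H(X|Y) = Σ p(Y) · H(X|Y=·).
  Y=0: p=0.4500, H(X|Y=0) = 0.8673
  Y=1: p=0.3500, H(X|Y=1) = 0.6610
  Y=2: p=0.2000, H(X|Y=2) = 0.8813
Weighted sum = 0.798 bits.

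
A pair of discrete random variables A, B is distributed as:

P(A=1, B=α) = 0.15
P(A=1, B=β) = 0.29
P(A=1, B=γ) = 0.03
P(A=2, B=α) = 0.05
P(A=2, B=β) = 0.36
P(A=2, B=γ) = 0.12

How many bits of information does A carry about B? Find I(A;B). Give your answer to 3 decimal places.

0.082 bits

Marginals: p(A) = (0.4700, 0.5300), p(B) = (0.2000, 0.6500, 0.1500).
I(A;B) = H(A) + H(B) − H(A,B).
H(A) = 0.9974, H(B) = 1.2789, H(A,B) = 2.1940.
I(A;B) = 0.9974 + 1.2789 − 2.1940 = 0.082 bits.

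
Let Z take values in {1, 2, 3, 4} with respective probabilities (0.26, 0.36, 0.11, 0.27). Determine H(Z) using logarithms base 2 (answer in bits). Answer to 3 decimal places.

1.896 bits

H(Z) = −Σ p·log₂ p.
  −(0.26)·log₂(0.26) = 0.5053
  −(0.36)·log₂(0.36) = 0.5306
  −(0.11)·log₂(0.11) = 0.3503
  −(0.27)·log₂(0.27) = 0.5100
Sum: 0.5053 + 0.5306 + 0.3503 + 0.5100 = 1.896 bits.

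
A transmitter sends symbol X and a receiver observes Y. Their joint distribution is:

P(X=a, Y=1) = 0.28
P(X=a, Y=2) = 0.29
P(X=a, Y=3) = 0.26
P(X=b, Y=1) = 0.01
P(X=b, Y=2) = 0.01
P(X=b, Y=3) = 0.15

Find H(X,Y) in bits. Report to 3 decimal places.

H(X,Y) = −Σ p(x,y)·log₂ p(x,y) over all 6 cells.
  cell (a,1): −0.28·log₂0.28 = 0.5142
  cell (a,2): −0.29·log₂0.29 = 0.5179
  cell (a,3): −0.26·log₂0.26 = 0.5053
  cell (b,1): −0.01·log₂0.01 = 0.0664
  cell (b,2): −0.01·log₂0.01 = 0.0664
  cell (b,3): −0.15·log₂0.15 = 0.4105
Sum = 2.081 bits.

2.081 bits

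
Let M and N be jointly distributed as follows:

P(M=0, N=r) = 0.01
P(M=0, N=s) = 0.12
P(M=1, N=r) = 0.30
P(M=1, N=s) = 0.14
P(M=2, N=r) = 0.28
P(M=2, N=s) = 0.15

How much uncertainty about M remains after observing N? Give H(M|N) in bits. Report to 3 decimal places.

1.300 bits

Chain rule: H(M|N) = H(M,N) − H(N).
Marginals: p(M) = (0.1300, 0.4400, 0.4300), p(N) = (0.5900, 0.4100).
H(M,N) = 2.2765 bits; H(N) = 0.9765 bits.
H(M|N) = 2.2765 − 0.9765 = 1.300 bits.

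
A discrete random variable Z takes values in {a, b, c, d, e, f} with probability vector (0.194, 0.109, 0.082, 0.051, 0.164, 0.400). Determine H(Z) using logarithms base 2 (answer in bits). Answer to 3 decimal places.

H(Z) = −Σ p·log₂ p.
  −(0.194)·log₂(0.194) = 0.4590
  −(0.109)·log₂(0.109) = 0.3485
  −(0.082)·log₂(0.082) = 0.2959
  −(0.051)·log₂(0.051) = 0.2190
  −(0.164)·log₂(0.164) = 0.4278
  −(0.400)·log₂(0.400) = 0.5288
Sum: 0.4590 + 0.3485 + 0.2959 + 0.2190 + 0.4278 + 0.5288 = 2.279 bits.

2.279 bits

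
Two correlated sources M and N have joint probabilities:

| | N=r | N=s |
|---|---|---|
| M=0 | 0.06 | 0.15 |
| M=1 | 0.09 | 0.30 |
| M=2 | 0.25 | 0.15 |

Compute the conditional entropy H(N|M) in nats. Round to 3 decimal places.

0.601 nats

Chain rule: H(N|M) = H(M,N) − H(M).
Marginals: p(M) = (0.2100, 0.3900, 0.4000), p(N) = (0.4000, 0.6000).
H(M,N) = 1.6624 nats; H(M) = 1.0615 nats.
H(N|M) = 1.6624 − 1.0615 = 0.601 nats.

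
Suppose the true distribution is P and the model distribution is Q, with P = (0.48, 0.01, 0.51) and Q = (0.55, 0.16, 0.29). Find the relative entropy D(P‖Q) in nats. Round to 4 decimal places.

0.1948 nats

D(P‖Q) = Σ p·ln(p/q).
  0.48·ln(0.48/0.55) = -0.06534
  0.01·ln(0.01/0.16) = -0.02773
  0.51·ln(0.51/0.29) = 0.28791
D(P‖Q) = 0.1948 nats.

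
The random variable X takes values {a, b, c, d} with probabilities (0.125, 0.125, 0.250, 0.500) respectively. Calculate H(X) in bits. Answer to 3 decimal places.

1.750 bits

H(X) = −Σ p·log₂ p.
  −(0.125)·log₂(0.125) = 0.3750
  −(0.125)·log₂(0.125) = 0.3750
  −(0.250)·log₂(0.250) = 0.5000
  −(0.500)·log₂(0.500) = 0.5000
Sum: 0.3750 + 0.3750 + 0.5000 + 0.5000 = 1.750 bits.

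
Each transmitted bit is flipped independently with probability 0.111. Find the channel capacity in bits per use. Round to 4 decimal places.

0.4971 bits

Binary symmetric channel: C = 1 − h₂(ε) where h₂ is the binary entropy function.
h₂(0.111) = −0.111·log₂0.111 − 0.889·log₂0.889 = 0.5029.
C = 1 − 0.5029 = 0.4971 bits per channel use.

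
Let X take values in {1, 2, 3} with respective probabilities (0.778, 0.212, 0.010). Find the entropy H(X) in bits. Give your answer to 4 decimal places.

H(X) = −Σ p·log₂ p.
  −(0.778)·log₂(0.778) = 0.28176
  −(0.212)·log₂(0.212) = 0.47443
  −(0.010)·log₂(0.010) = 0.06644
Sum: 0.28176 + 0.47443 + 0.06644 = 0.8226 bits.

0.8226 bits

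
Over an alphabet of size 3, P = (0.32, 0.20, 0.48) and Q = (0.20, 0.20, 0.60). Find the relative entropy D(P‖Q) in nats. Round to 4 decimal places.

D(P‖Q) = Σ p·ln(p/q).
  0.32·ln(0.32/0.20) = 0.15040
  0.20·ln(0.20/0.20) = 0.00000
  0.48·ln(0.48/0.60) = -0.10711
D(P‖Q) = 0.0433 nats.

0.0433 nats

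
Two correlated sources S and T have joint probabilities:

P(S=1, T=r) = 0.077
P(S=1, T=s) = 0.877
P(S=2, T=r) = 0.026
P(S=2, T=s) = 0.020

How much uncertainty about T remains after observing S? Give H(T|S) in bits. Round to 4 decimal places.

0.4315 bits

Chain rule: H(T|S) = H(S,T) − H(S).
Marginals: p(S) = (0.9540, 0.0460), p(T) = (0.1030, 0.8970).
H(S,T) = 0.7007 bits; H(S) = 0.2692 bits.
H(T|S) = 0.7007 − 0.2692 = 0.4315 bits.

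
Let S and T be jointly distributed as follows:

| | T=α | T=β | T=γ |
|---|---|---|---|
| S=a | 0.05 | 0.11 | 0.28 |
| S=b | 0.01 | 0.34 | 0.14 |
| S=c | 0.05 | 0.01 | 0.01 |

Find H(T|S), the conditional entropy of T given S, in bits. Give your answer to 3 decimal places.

Marginals: p(S) = (0.4400, 0.4900, 0.0700), p(T) = (0.1100, 0.4600, 0.4300).
H(T|S) = Σ p(S) · H(T|S=·).
  S=a: p=0.4400, H(T|S=a) = 1.2715
  S=b: p=0.4900, H(T|S=b) = 0.9968
  S=c: p=0.0700, H(T|S=c) = 1.1488
Weighted sum = 1.128 bits.

1.128 bits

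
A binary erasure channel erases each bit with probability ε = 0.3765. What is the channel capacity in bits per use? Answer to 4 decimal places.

0.6235 bits

Binary erasure channel: capacity C = 1 − ε.
C = 1 − 0.3765 = 0.6235 bits per channel use.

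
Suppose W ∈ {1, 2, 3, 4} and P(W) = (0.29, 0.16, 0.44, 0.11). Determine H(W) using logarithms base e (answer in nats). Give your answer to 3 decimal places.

H(W) = −Σ p·ln p.
  −(0.29)·ln(0.29) = 0.3590
  −(0.16)·ln(0.16) = 0.2932
  −(0.44)·ln(0.44) = 0.3612
  −(0.11)·ln(0.11) = 0.2428
Sum: 0.3590 + 0.2932 + 0.3612 + 0.2428 = 1.256 nats.

1.256 nats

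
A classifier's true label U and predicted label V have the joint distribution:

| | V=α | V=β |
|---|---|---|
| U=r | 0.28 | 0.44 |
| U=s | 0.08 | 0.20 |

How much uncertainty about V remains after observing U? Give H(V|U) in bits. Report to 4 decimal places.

0.9358 bits

Marginals: p(U) = (0.7200, 0.2800), p(V) = (0.3600, 0.6400).
H(V|U) = Σ p(U) · H(V|U=·).
  U=r: p=0.7200, H(V|U=r) = 0.9641
  U=s: p=0.2800, H(V|U=s) = 0.8631
Weighted sum = 0.9358 bits.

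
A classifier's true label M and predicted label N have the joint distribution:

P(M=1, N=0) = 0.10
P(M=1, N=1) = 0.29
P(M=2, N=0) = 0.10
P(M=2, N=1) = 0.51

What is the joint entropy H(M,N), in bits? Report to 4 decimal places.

1.6777 bits

H(M,N) = −Σ p(x,y)·log₂ p(x,y) over all 4 cells.
  cell (1,0): −0.10·log₂0.10 = 0.33219
  cell (1,1): −0.29·log₂0.29 = 0.51790
  cell (2,0): −0.10·log₂0.10 = 0.33219
  cell (2,1): −0.51·log₂0.51 = 0.49543
Sum = 1.6777 bits.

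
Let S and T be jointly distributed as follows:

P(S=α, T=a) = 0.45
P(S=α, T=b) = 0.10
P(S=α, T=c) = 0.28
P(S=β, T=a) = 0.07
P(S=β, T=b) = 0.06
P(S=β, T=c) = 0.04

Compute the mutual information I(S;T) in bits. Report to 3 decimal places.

0.035 bits

Marginals: p(S) = (0.8300, 0.1700), p(T) = (0.5200, 0.1600, 0.3200).
I(S;T) = H(S) + H(T) − H(S,T).
H(S) = 0.6577, H(T) = 1.4396, H(S,T) = 2.0627.
I(S;T) = 0.6577 + 1.4396 − 2.0627 = 0.035 bits.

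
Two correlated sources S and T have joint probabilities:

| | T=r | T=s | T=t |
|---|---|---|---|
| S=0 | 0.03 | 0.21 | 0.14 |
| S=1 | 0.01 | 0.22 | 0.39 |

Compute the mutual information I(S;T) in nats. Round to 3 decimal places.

Marginals: p(S) = (0.3800, 0.6200), p(T) = (0.0400, 0.4300, 0.5300).
I(S;T) = Σ p(x,y)·ln[p(x,y)/(p(x)p(y))].
  (0,r): 0.03·ln(1.9737) = 0.0204
  (0,s): 0.21·ln(1.2852) = 0.0527
  (0,t): 0.14·ln(0.6951) = -0.0509
  (1,r): 0.01·ln(0.4032) = -0.0091
  (1,s): 0.22·ln(0.8252) = -0.0423
  (1,t): 0.39·ln(1.1869) = 0.0668
Sum = 0.038 nats.

0.038 nats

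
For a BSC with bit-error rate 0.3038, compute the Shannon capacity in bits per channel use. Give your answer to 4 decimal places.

Binary symmetric channel: C = 1 − h₂(ε) where h₂ is the binary entropy function.
h₂(0.3038) = −0.3038·log₂0.3038 − 0.6962·log₂0.6962 = 0.8859.
C = 1 − 0.8859 = 0.1141 bits per channel use.

0.1141 bits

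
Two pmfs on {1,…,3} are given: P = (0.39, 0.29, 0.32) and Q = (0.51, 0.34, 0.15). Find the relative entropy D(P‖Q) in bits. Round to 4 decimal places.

0.1323 bits

D(P‖Q) = Σ p·log₂(p/q).
  0.39·log₂(0.39/0.51) = -0.15094
  0.29·log₂(0.29/0.34) = -0.06655
  0.32·log₂(0.32/0.15) = 0.34980
D(P‖Q) = 0.1323 bits.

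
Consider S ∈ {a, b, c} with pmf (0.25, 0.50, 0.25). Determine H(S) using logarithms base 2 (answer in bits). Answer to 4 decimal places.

H(S) = −Σ p·log₂ p.
  −(0.25)·log₂(0.25) = 0.50000
  −(0.50)·log₂(0.50) = 0.50000
  −(0.25)·log₂(0.25) = 0.50000
Sum: 0.50000 + 0.50000 + 0.50000 = 1.5000 bits.

1.5000 bits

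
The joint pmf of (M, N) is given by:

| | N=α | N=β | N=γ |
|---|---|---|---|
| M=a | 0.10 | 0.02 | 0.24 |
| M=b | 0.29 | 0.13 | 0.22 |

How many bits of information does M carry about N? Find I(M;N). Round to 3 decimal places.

Marginals: p(M) = (0.3600, 0.6400), p(N) = (0.3900, 0.1500, 0.4600).
I(M;N) = Σ p(x,y)·log₂[p(x,y)/(p(x)p(y))].
  (a,α): 0.10·log₂(0.7123) = -0.0490
  (a,β): 0.02·log₂(0.3704) = -0.0287
  (a,γ): 0.24·log₂(1.4493) = 0.1285
  (b,α): 0.29·log₂(1.1619) = 0.0628
  (b,β): 0.13·log₂(1.3542) = 0.0569
  (b,γ): 0.22·log₂(0.7473) = -0.0925
Sum = 0.078 bits.

0.078 bits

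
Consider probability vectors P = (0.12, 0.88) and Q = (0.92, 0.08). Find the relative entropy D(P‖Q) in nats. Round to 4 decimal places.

1.8657 nats

D(P‖Q) = Σ p·ln(p/q).
  0.12·ln(0.12/0.92) = -0.24443
  0.88·ln(0.88/0.08) = 2.11015
D(P‖Q) = 1.8657 nats.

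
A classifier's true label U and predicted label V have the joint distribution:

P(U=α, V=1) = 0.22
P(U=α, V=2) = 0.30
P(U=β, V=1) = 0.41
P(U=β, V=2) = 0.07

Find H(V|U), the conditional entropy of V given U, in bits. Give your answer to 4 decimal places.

0.7988 bits

Marginals: p(U) = (0.5200, 0.4800), p(V) = (0.6300, 0.3700).
H(V|U) = Σ p(U) · H(V|U=·).
  U=α: p=0.5200, H(V|U=α) = 0.9829
  U=β: p=0.4800, H(V|U=β) = 0.5993
Weighted sum = 0.7988 bits.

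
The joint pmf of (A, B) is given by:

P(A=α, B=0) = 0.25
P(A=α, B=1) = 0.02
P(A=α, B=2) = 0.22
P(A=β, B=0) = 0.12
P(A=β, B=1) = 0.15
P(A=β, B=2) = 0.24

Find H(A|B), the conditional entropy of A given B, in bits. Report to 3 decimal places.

Marginals: p(A) = (0.4900, 0.5100), p(B) = (0.3700, 0.1700, 0.4600).
H(A|B) = Σ p(B) · H(A|B=·).
  B=0: p=0.3700, H(A|B=0) = 0.9090
  B=1: p=0.1700, H(A|B=1) = 0.5226
  B=2: p=0.4600, H(A|B=2) = 0.9986
Weighted sum = 0.885 bits.

0.885 bits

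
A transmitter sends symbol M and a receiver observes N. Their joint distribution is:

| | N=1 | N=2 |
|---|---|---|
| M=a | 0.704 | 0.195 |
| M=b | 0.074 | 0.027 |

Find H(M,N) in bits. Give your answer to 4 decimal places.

1.2350 bits

H(M,N) = −Σ p(x,y)·log₂ p(x,y) over all 4 cells.
  cell (a,1): −0.704·log₂0.704 = 0.35647
  cell (a,2): −0.195·log₂0.195 = 0.45990
  cell (b,1): −0.074·log₂0.074 = 0.27797
  cell (b,2): −0.027·log₂0.027 = 0.14069
Sum = 1.2350 bits.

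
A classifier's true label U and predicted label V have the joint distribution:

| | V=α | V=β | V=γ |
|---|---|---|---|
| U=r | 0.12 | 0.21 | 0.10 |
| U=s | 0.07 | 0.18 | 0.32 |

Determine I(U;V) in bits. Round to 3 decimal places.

Marginals: p(U) = (0.4300, 0.5700), p(V) = (0.1900, 0.3900, 0.4200).
I(U;V) = H(U) + H(V) − H(U,V).
H(U) = 0.9858, H(V) = 1.5107, H(U,V) = 2.4120.
I(U;V) = 0.9858 + 1.5107 − 2.4120 = 0.085 bits.

0.085 bits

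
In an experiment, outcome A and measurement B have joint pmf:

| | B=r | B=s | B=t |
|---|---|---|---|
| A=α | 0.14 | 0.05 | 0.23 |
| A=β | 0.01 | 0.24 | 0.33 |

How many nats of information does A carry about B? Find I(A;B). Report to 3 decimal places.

Marginals: p(A) = (0.4200, 0.5800), p(B) = (0.1500, 0.2900, 0.5600).
I(A;B) = Σ p(x,y)·ln[p(x,y)/(p(x)p(y))].
  (α,r): 0.14·ln(2.2222) = 0.1118
  (α,s): 0.05·ln(0.4105) = -0.0445
  (α,t): 0.23·ln(0.9779) = -0.0051
  (β,r): 0.01·ln(0.1149) = -0.0216
  (β,s): 0.24·ln(1.4269) = 0.0853
  (β,t): 0.33·ln(1.0160) = 0.0052
Sum = 0.131 nats.

0.131 nats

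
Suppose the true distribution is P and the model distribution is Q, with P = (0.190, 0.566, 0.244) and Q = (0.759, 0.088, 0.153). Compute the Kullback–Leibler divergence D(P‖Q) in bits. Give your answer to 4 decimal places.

1.3045 bits

D(P‖Q) = Σ p·log₂(p/q).
  0.190·log₂(0.190/0.759) = -0.37964
  0.566·log₂(0.566/0.088) = 1.51984
  0.244·log₂(0.244/0.153) = 0.16430
D(P‖Q) = 1.3045 bits.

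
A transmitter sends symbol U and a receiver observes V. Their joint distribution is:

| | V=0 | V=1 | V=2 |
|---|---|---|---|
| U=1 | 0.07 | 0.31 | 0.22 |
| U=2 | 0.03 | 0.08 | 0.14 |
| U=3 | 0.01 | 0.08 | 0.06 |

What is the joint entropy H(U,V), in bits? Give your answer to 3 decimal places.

2.715 bits

H(U,V) = −Σ p(x,y)·log₂ p(x,y) over all 9 cells.
  cell (1,0): −0.07·log₂0.07 = 0.2686
  cell (1,1): −0.31·log₂0.31 = 0.5238
  cell (1,2): −0.22·log₂0.22 = 0.4806
  cell (2,0): −0.03·log₂0.03 = 0.1518
  cell (2,1): −0.08·log₂0.08 = 0.2915
  cell (2,2): −0.14·log₂0.14 = 0.3971
  cell (3,0): −0.01·log₂0.01 = 0.0664
  cell (3,1): −0.08·log₂0.08 = 0.2915
  cell (3,2): −0.06·log₂0.06 = 0.2435
Sum = 2.715 bits.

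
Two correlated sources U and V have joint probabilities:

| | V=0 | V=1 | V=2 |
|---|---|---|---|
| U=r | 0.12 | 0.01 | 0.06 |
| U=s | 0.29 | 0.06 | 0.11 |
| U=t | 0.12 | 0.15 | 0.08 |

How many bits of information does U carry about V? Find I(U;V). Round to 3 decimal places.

0.109 bits

Marginals: p(U) = (0.1900, 0.4600, 0.3500), p(V) = (0.5300, 0.2200, 0.2500).
I(U;V) = H(U) + H(V) − H(U,V).
H(U) = 1.5007, H(V) = 1.4660, H(U,V) = 2.8579.
I(U;V) = 1.5007 + 1.4660 − 2.8579 = 0.109 bits.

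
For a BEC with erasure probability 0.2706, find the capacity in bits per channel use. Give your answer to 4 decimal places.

0.7294 bits

Binary erasure channel: capacity C = 1 − ε.
C = 1 − 0.2706 = 0.7294 bits per channel use.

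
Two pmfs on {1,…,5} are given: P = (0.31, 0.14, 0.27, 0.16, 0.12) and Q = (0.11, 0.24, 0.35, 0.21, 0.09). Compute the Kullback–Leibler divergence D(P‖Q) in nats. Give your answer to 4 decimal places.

0.1667 nats

D(P‖Q) = Σ p·ln(p/q).
  0.31·ln(0.31/0.11) = 0.32119
  0.14·ln(0.14/0.24) = -0.07546
  0.27·ln(0.27/0.35) = -0.07007
  0.16·ln(0.16/0.21) = -0.04351
  0.12·ln(0.12/0.09) = 0.03452
D(P‖Q) = 0.1667 nats.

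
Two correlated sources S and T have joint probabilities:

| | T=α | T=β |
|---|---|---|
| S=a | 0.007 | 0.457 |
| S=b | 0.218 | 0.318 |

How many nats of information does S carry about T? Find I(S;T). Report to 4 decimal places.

0.1347 nats

Marginals: p(S) = (0.4640, 0.5360), p(T) = (0.2250, 0.7750).
I(S;T) = Σ p(x,y)·ln[p(x,y)/(p(x)p(y))].
  (a,α): 0.007·ln(0.0670) = -0.01892
  (a,β): 0.457·ln(1.2709) = 0.10954
  (b,α): 0.218·ln(1.8076) = 0.12906
  (b,β): 0.318·ln(0.7655) = -0.08497
Sum = 0.1347 nats.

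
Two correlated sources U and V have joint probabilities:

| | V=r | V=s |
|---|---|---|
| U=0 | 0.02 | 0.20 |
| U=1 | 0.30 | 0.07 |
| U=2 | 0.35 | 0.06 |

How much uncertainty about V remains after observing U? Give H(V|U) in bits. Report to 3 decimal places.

Chain rule: H(V|U) = H(U,V) − H(U).
Marginals: p(U) = (0.2200, 0.3700, 0.4100), p(V) = (0.6700, 0.3300).
H(U,V) = 2.1405 bits; H(U) = 1.5387 bits.
H(V|U) = 2.1405 − 1.5387 = 0.602 bits.

0.602 bits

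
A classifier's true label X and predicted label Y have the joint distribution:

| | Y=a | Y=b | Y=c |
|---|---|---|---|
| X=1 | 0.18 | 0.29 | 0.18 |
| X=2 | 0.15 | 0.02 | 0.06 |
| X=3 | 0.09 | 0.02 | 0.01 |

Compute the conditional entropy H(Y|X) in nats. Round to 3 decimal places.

Marginals: p(X) = (0.6500, 0.2300, 0.1200), p(Y) = (0.4200, 0.3300, 0.2500).
H(Y|X) = Σ p(X) · H(Y|X=·).
  X=1: p=0.6500, H(Y|X=1) = 1.0712
  X=2: p=0.2300, H(Y|X=2) = 0.8417
  X=3: p=0.1200, H(Y|X=3) = 0.7215
Weighted sum = 0.976 nats.

0.976 nats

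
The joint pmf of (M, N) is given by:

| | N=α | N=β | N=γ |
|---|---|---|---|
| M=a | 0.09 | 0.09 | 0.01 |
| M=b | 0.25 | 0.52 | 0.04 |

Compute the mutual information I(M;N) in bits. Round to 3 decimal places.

Marginals: p(M) = (0.1900, 0.8100), p(N) = (0.3400, 0.6100, 0.0500).
I(M;N) = Σ p(x,y)·log₂[p(x,y)/(p(x)p(y))].
  (a,α): 0.09·log₂(1.3932) = 0.0431
  (a,β): 0.09·log₂(0.7765) = -0.0328
  (a,γ): 0.01·log₂(1.0526) = 0.0007
  (b,α): 0.25·log₂(0.9078) = -0.0349
  (b,β): 0.52·log₂(1.0524) = 0.0383
  (b,γ): 0.04·log₂(0.9877) = -0.0007
Sum = 0.014 bits.

0.014 bits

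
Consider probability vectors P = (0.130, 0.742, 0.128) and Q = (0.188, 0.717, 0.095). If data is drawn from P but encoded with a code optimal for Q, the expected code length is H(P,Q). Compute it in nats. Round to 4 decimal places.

H(P,Q) = −Σ p·ln q.
  −0.130·ln(0.188) = 0.21727
  −0.742·ln(0.717) = 0.24685
  −0.128·ln(0.095) = 0.30130
H(P,Q) = 0.7654 nats.

0.7654 nats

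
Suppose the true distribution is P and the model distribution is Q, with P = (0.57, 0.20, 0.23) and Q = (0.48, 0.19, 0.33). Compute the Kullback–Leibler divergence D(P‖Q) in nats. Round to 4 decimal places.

D(P‖Q) = Σ p·ln(p/q).
  0.57·ln(0.57/0.48) = 0.09795
  0.20·ln(0.20/0.19) = 0.01026
  0.23·ln(0.23/0.33) = -0.08303
D(P‖Q) = 0.0252 nats.

0.0252 nats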